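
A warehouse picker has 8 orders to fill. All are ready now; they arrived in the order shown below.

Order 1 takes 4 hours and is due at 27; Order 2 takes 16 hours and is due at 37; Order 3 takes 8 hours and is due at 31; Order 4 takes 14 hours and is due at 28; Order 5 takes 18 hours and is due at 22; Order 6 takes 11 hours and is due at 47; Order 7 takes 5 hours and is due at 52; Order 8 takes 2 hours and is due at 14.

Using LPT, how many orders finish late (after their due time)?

LPT (decreasing processing time): Order 5 Order 2 Order 4 Order 6 Order 3 Order 7 Order 1 Order 8.
Order 5: 0→18, due 22, tardiness 0
Order 2: 18→34, due 37, tardiness 0
Order 4: 34→48, due 28, tardiness 20
Order 6: 48→59, due 47, tardiness 12
Order 3: 59→67, due 31, tardiness 36
Order 7: 67→72, due 52, tardiness 20
Order 1: 72→76, due 27, tardiness 49
Order 8: 76→78, due 14, tardiness 64
Late orders: 6.

6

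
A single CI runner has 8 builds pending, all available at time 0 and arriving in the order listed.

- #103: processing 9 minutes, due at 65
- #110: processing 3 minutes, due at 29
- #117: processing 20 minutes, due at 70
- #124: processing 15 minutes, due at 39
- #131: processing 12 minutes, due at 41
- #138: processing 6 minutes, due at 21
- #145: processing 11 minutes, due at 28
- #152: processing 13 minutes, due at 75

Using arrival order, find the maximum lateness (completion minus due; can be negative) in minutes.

48

FIFO (arrival order): #103 #110 #117 #124 #131 #138 #145 #152.
#103: 0→9, due 65, lateness -56
#110: 9→12, due 29, lateness -17
#117: 12→32, due 70, lateness -38
#124: 32→47, due 39, lateness 8
#131: 47→59, due 41, lateness 18
#138: 59→65, due 21, lateness 44
#145: 65→76, due 28, lateness 48
#152: 76→89, due 75, lateness 14
Maximum = 48.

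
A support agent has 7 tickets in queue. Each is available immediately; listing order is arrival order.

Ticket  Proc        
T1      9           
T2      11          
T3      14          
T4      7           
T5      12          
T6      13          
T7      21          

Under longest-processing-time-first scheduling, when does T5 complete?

LPT (decreasing processing time): T7 T3 T6 T5 T2 T1 T4.
T7: 0→21
T3: 21→35
T6: 35→48
T5: 48→60

60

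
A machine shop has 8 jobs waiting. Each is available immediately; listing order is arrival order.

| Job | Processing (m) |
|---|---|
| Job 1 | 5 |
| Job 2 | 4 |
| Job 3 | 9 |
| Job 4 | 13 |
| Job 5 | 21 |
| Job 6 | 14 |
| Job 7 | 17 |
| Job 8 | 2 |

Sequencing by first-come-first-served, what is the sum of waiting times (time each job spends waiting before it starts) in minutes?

FIFO (arrival order): Job 1 Job 2 Job 3 Job 4 Job 5 Job 6 Job 7 Job 8.
Job 1: waits 0, runs 0→5
Job 2: waits 5, runs 5→9
Job 3: waits 9, runs 9→18
Job 4: waits 18, runs 18→31
Job 5: waits 31, runs 31→52
Job 6: waits 52, runs 52→66
Job 7: waits 66, runs 66→83
Job 8: waits 83, runs 83→85
Sum = 0+5+9+18+31+52+66+83 = 264.

264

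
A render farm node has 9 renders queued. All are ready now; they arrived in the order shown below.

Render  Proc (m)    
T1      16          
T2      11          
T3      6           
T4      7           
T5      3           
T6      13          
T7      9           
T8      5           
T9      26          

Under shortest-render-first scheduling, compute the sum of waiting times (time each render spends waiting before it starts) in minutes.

241

SPT (increasing processing time): T5 T8 T3 T4 T7 T2 T6 T1 T9.
T5: waits 0, runs 0→3
T8: waits 3, runs 3→8
T3: waits 8, runs 8→14
T4: waits 14, runs 14→21
T7: waits 21, runs 21→30
T2: waits 30, runs 30→41
T6: waits 41, runs 41→54
T1: waits 54, runs 54→70
T9: waits 70, runs 70→96
Sum = 0+3+8+14+21+30+41+54+70 = 241.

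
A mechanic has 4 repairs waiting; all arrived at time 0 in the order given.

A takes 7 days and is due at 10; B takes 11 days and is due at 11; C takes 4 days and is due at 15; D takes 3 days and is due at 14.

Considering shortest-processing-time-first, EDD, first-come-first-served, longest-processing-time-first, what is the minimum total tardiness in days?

18

SPT (increasing processing time): D C A B.
D: 0→3, due 14, tardiness 0
C: 3→7, due 15, tardiness 0
A: 7→14, due 10, tardiness 4
B: 14→25, due 11, tardiness 14
Sum = 0+0+4+14 = 18.
EDD (increasing due date): A B D C.
A: 0→7, due 10, tardiness 0
B: 7→18, due 11, tardiness 7
D: 18→21, due 14, tardiness 7
C: 21→25, due 15, tardiness 10
Sum = 0+7+7+10 = 24.
FIFO (arrival order): A B C D.
A: 0→7, due 10, tardiness 0
B: 7→18, due 11, tardiness 7
C: 18→22, due 15, tardiness 7
D: 22→25, due 14, tardiness 11
Sum = 0+7+7+11 = 25.
LPT (decreasing processing time): B A C D.
B: 0→11, due 11, tardiness 0
A: 11→18, due 10, tardiness 8
C: 18→22, due 15, tardiness 7
D: 22→25, due 14, tardiness 11
Sum = 0+8+7+11 = 26.
SPT 18, EDD 24, FIFO 25, LPT 26 → minimum 18.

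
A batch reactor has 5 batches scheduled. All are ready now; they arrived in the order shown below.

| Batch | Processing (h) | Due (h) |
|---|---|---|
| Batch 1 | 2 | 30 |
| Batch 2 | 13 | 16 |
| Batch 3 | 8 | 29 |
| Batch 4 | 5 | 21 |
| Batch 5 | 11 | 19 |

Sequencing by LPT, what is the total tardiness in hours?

33

LPT (decreasing processing time): Batch 2 Batch 5 Batch 3 Batch 4 Batch 1.
Batch 2: 0→13, due 16, tardiness 0
Batch 5: 13→24, due 19, tardiness 5
Batch 3: 24→32, due 29, tardiness 3
Batch 4: 32→37, due 21, tardiness 16
Batch 1: 37→39, due 30, tardiness 9
Sum = 0+5+3+16+9 = 33.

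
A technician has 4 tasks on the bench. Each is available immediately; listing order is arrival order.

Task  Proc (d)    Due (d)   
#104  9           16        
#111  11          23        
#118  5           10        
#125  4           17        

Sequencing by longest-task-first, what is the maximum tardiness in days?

15

LPT (decreasing processing time): #111 #104 #118 #125.
#111: 0→11, due 23, tardiness 0
#104: 11→20, due 16, tardiness 4
#118: 20→25, due 10, tardiness 15
#125: 25→29, due 17, tardiness 12
Maximum = 15.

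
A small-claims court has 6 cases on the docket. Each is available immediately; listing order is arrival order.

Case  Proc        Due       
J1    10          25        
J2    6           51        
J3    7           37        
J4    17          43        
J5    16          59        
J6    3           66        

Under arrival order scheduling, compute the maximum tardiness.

0

FIFO (arrival order): J1 J2 J3 J4 J5 J6.
J1: 0→10, due 25, tardiness 0
J2: 10→16, due 51, tardiness 0
J3: 16→23, due 37, tardiness 0
J4: 23→40, due 43, tardiness 0
J5: 40→56, due 59, tardiness 0
J6: 56→59, due 66, tardiness 0
Maximum = 0.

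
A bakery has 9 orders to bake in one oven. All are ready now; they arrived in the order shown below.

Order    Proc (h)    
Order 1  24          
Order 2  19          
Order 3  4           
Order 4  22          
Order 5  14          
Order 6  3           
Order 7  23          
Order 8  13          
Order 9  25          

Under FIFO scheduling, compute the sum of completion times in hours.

FIFO (arrival order): Order 1 Order 2 Order 3 Order 4 Order 5 Order 6 Order 7 Order 8 Order 9.
Order 1: 0→24
Order 2: 24→43
Order 3: 43→47
Order 4: 47→69
Order 5: 69→83
Order 6: 83→86
Order 7: 86→109
Order 8: 109→122
Order 9: 122→147
Sum = 24+43+47+69+83+86+109+122+147 = 730.

730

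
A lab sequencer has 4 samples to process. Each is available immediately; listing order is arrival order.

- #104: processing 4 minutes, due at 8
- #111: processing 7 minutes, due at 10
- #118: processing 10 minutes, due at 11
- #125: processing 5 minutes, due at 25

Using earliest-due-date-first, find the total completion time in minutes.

EDD (increasing due date): #104 #111 #118 #125.
#104: 0→4
#111: 4→11
#118: 11→21
#125: 21→26
Sum = 4+11+21+26 = 62.

62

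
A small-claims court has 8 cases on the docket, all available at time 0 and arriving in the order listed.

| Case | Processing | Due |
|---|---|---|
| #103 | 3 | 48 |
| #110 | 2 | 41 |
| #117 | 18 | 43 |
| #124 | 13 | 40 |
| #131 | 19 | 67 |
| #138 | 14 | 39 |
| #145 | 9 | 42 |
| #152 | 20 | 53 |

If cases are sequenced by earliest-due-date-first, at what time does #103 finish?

59

EDD (increasing due date): #138 #124 #110 #145 #117 #103 #152 #131.
#138: 0→14
#124: 14→27
#110: 27→29
#145: 29→38
#117: 38→56
#103: 56→59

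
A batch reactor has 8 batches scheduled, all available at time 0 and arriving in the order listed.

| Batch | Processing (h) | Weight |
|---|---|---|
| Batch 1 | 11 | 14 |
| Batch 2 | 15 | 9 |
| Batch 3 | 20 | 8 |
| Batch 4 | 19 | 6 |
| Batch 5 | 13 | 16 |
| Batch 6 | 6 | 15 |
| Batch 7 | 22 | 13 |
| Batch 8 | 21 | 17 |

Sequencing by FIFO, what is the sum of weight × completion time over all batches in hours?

7191

FIFO (arrival order): Batch 1 Batch 2 Batch 3 Batch 4 Batch 5 Batch 6 Batch 7 Batch 8.
Batch 1: finishes 11, weight 14, w·C = 154
Batch 2: finishes 26, weight 9, w·C = 234
Batch 3: finishes 46, weight 8, w·C = 368
Batch 4: finishes 65, weight 6, w·C = 390
Batch 5: finishes 78, weight 16, w·C = 1248
Batch 6: finishes 84, weight 15, w·C = 1260
Batch 7: finishes 106, weight 13, w·C = 1378
Batch 8: finishes 127, weight 17, w·C = 2159
Sum = 154+234+368+390+1248+1260+1378+2159 = 7191.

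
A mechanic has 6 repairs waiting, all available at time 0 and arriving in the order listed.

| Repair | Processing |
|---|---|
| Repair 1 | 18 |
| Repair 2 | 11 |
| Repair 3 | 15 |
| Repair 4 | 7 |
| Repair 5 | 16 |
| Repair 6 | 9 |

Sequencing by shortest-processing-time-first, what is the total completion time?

226

SPT (increasing processing time): Repair 4 Repair 6 Repair 2 Repair 3 Repair 5 Repair 1.
Repair 4: 0→7
Repair 6: 7→16
Repair 2: 16→27
Repair 3: 27→42
Repair 5: 42→58
Repair 1: 58→76
Sum = 7+16+27+42+58+76 = 226.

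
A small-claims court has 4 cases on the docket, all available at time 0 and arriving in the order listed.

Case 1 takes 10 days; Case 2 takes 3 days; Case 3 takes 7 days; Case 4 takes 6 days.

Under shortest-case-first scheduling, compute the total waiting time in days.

SPT (increasing processing time): Case 2 Case 4 Case 3 Case 1.
Case 2: waits 0, runs 0→3
Case 4: waits 3, runs 3→9
Case 3: waits 9, runs 9→16
Case 1: waits 16, runs 16→26
Sum = 0+3+9+16 = 28.

28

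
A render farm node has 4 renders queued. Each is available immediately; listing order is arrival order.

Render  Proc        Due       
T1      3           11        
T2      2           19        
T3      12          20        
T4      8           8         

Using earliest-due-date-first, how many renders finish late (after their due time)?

EDD (increasing due date): T4 T1 T2 T3.
T4: 0→8, due 8, tardiness 0
T1: 8→11, due 11, tardiness 0
T2: 11→13, due 19, tardiness 0
T3: 13→25, due 20, tardiness 5
Late renders: 1.

1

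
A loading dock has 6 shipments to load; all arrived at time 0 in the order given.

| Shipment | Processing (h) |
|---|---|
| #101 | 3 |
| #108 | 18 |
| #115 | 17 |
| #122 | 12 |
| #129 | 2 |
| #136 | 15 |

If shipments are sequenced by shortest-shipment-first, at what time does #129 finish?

SPT (increasing processing time): #129 #101 #122 #136 #115 #108.
#129: 0→2

2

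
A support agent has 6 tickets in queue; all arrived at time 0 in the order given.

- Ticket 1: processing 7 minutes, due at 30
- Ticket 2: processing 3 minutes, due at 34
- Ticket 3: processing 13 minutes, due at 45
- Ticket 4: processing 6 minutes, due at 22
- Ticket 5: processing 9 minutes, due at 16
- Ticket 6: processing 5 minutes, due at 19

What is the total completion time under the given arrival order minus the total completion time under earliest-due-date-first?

7

FIFO (arrival order): Ticket 1 Ticket 2 Ticket 3 Ticket 4 Ticket 5 Ticket 6.
Ticket 1: 0→7
Ticket 2: 7→10
Ticket 3: 10→23
Ticket 4: 23→29
Ticket 5: 29→38
Ticket 6: 38→43
Sum = 7+10+23+29+38+43 = 150.
EDD (increasing due date): Ticket 5 Ticket 6 Ticket 4 Ticket 1 Ticket 2 Ticket 3.
Ticket 5: 0→9
Ticket 6: 9→14
Ticket 4: 14→20
Ticket 1: 20→27
Ticket 2: 27→30
Ticket 3: 30→43
Sum = 9+14+20+27+30+43 = 143.
Difference = 150 − 143 = 7.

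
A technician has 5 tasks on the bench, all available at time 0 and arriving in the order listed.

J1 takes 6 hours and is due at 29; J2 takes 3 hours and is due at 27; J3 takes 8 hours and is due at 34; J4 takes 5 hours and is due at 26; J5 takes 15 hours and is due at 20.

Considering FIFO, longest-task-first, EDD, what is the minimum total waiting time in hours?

54

FIFO (arrival order): J1 J2 J3 J4 J5.
J1: waits 0, runs 0→6
J2: waits 6, runs 6→9
J3: waits 9, runs 9→17
J4: waits 17, runs 17→22
J5: waits 22, runs 22→37
Sum = 0+6+9+17+22 = 54.
LPT (decreasing processing time): J5 J3 J1 J4 J2.
J5: waits 0, runs 0→15
J3: waits 15, runs 15→23
J1: waits 23, runs 23→29
J4: waits 29, runs 29→34
J2: waits 34, runs 34→37
Sum = 0+15+23+29+34 = 101.
EDD (increasing due date): J5 J4 J2 J1 J3.
J5: waits 0, runs 0→15
J4: waits 15, runs 15→20
J2: waits 20, runs 20→23
J1: waits 23, runs 23→29
J3: waits 29, runs 29→37
Sum = 0+15+20+23+29 = 87.
FIFO 54, LPT 101, EDD 87 → minimum 54.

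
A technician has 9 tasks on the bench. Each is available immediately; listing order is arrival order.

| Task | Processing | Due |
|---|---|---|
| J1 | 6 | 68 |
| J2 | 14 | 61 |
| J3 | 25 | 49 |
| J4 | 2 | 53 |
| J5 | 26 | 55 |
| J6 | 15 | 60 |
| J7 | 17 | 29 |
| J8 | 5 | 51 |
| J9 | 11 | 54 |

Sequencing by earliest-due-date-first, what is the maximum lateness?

EDD (increasing due date): J7 J3 J8 J4 J9 J5 J6 J2 J1.
J7: 0→17, due 29, lateness -12
J3: 17→42, due 49, lateness -7
J8: 42→47, due 51, lateness -4
J4: 47→49, due 53, lateness -4
J9: 49→60, due 54, lateness 6
J5: 60→86, due 55, lateness 31
J6: 86→101, due 60, lateness 41
J2: 101→115, due 61, lateness 54
J1: 115→121, due 68, lateness 53
Maximum = 54.

54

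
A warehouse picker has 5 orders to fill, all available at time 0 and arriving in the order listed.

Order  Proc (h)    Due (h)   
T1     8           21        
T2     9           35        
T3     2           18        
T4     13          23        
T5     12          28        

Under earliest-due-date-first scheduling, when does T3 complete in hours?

2

EDD (increasing due date): T3 T1 T4 T5 T2.
T3: 0→2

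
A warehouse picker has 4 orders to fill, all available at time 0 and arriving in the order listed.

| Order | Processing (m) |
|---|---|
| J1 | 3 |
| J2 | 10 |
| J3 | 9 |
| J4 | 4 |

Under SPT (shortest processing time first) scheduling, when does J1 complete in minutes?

SPT (increasing processing time): J1 J4 J3 J2.
J1: 0→3

3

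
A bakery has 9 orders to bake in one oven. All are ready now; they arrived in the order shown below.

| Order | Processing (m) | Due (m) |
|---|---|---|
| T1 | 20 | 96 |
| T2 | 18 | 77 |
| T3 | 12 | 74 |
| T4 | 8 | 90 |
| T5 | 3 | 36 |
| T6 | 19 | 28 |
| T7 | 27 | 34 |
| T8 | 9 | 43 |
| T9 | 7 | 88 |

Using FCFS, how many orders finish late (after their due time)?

5

FIFO (arrival order): T1 T2 T3 T4 T5 T6 T7 T8 T9.
T1: 0→20, due 96, tardiness 0
T2: 20→38, due 77, tardiness 0
T3: 38→50, due 74, tardiness 0
T4: 50→58, due 90, tardiness 0
T5: 58→61, due 36, tardiness 25
T6: 61→80, due 28, tardiness 52
T7: 80→107, due 34, tardiness 73
T8: 107→116, due 43, tardiness 73
T9: 116→123, due 88, tardiness 35
Late orders: 5.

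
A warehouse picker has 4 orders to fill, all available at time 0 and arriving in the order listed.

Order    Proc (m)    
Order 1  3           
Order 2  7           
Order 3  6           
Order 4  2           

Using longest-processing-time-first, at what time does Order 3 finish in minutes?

13

LPT (decreasing processing time): Order 2 Order 3 Order 1 Order 4.
Order 2: 0→7
Order 3: 7→13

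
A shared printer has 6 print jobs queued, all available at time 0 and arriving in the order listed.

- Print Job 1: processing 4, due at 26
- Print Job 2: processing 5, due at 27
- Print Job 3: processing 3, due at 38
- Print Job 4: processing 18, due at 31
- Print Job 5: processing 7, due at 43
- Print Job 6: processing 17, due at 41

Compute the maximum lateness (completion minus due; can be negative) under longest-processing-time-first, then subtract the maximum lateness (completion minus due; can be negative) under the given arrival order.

12

LPT (decreasing processing time): Print Job 4 Print Job 6 Print Job 5 Print Job 2 Print Job 1 Print Job 3.
Print Job 4: 0→18, due 31, lateness -13
Print Job 6: 18→35, due 41, lateness -6
Print Job 5: 35→42, due 43, lateness -1
Print Job 2: 42→47, due 27, lateness 20
Print Job 1: 47→51, due 26, lateness 25
Print Job 3: 51→54, due 38, lateness 16
Maximum = 25.
FIFO (arrival order): Print Job 1 Print Job 2 Print Job 3 Print Job 4 Print Job 5 Print Job 6.
Print Job 1: 0→4, due 26, lateness -22
Print Job 2: 4→9, due 27, lateness -18
Print Job 3: 9→12, due 38, lateness -26
Print Job 4: 12→30, due 31, lateness -1
Print Job 5: 30→37, due 43, lateness -6
Print Job 6: 37→54, due 41, lateness 13
Maximum = 13.
Difference = 25 − 13 = 12.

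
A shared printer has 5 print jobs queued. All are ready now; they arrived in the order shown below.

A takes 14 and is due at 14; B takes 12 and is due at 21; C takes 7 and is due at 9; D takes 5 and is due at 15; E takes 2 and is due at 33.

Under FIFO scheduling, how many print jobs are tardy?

FIFO (arrival order): A B C D E.
A: 0→14, due 14, tardiness 0
B: 14→26, due 21, tardiness 5
C: 26→33, due 9, tardiness 24
D: 33→38, due 15, tardiness 23
E: 38→40, due 33, tardiness 7
Late print jobs: 4.

4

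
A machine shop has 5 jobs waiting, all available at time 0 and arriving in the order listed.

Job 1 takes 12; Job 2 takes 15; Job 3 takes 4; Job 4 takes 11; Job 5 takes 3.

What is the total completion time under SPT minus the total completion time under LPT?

-64

SPT (increasing processing time): Job 5 Job 3 Job 4 Job 1 Job 2.
Job 5: 0→3
Job 3: 3→7
Job 4: 7→18
Job 1: 18→30
Job 2: 30→45
Sum = 3+7+18+30+45 = 103.
LPT (decreasing processing time): Job 2 Job 1 Job 4 Job 3 Job 5.
Job 2: 0→15
Job 1: 15→27
Job 4: 27→38
Job 3: 38→42
Job 5: 42→45
Sum = 15+27+38+42+45 = 167.
Difference = 103 − 167 = -64.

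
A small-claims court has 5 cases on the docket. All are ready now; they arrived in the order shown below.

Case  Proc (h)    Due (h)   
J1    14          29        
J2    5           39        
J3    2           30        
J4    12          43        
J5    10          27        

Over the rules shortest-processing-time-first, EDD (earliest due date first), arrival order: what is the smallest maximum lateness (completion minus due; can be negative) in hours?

0

SPT (increasing processing time): J3 J2 J5 J4 J1.
J3: 0→2, due 30, lateness -28
J2: 2→7, due 39, lateness -32
J5: 7→17, due 27, lateness -10
J4: 17→29, due 43, lateness -14
J1: 29→43, due 29, lateness 14
Maximum = 14.
EDD (increasing due date): J5 J1 J3 J2 J4.
J5: 0→10, due 27, lateness -17
J1: 10→24, due 29, lateness -5
J3: 24→26, due 30, lateness -4
J2: 26→31, due 39, lateness -8
J4: 31→43, due 43, lateness 0
Maximum = 0.
FIFO (arrival order): J1 J2 J3 J4 J5.
J1: 0→14, due 29, lateness -15
J2: 14→19, due 39, lateness -20
J3: 19→21, due 30, lateness -9
J4: 21→33, due 43, lateness -10
J5: 33→43, due 27, lateness 16
Maximum = 16.
SPT 14, EDD 0, FIFO 16 → minimum 0.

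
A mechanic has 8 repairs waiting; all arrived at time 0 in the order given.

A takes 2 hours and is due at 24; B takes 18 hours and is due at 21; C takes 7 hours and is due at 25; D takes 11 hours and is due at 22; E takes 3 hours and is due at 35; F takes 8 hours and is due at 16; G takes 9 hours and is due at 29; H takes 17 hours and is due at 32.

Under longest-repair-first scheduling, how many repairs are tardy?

7

LPT (decreasing processing time): B H D G F C E A.
B: 0→18, due 21, tardiness 0
H: 18→35, due 32, tardiness 3
D: 35→46, due 22, tardiness 24
G: 46→55, due 29, tardiness 26
F: 55→63, due 16, tardiness 47
C: 63→70, due 25, tardiness 45
E: 70→73, due 35, tardiness 38
A: 73→75, due 24, tardiness 51
Late repairs: 7.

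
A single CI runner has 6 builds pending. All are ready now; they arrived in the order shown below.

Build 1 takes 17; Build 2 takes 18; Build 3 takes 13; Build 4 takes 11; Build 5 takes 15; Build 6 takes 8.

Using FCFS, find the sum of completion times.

315

FIFO (arrival order): Build 1 Build 2 Build 3 Build 4 Build 5 Build 6.
Build 1: 0→17
Build 2: 17→35
Build 3: 35→48
Build 4: 48→59
Build 5: 59→74
Build 6: 74→82
Sum = 17+35+48+59+74+82 = 315.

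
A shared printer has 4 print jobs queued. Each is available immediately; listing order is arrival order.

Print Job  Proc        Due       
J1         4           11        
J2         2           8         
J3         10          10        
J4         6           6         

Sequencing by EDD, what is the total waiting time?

32

EDD (increasing due date): J4 J2 J3 J1.
J4: waits 0, runs 0→6
J2: waits 6, runs 6→8
J3: waits 8, runs 8→18
J1: waits 18, runs 18→22
Sum = 0+6+8+18 = 32.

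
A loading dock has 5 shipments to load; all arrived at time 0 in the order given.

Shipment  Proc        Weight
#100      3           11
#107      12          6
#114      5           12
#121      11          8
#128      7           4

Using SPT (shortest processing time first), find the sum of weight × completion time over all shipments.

625

SPT (increasing processing time): #100 #114 #128 #121 #107.
#100: finishes 3, weight 11, w·C = 33
#114: finishes 8, weight 12, w·C = 96
#128: finishes 15, weight 4, w·C = 60
#121: finishes 26, weight 8, w·C = 208
#107: finishes 38, weight 6, w·C = 228
Sum = 33+96+60+208+228 = 625.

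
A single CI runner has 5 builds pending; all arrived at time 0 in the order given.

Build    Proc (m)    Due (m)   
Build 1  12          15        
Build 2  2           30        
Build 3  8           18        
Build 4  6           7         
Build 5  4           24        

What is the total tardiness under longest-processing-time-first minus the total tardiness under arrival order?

-4

LPT (decreasing processing time): Build 1 Build 3 Build 4 Build 5 Build 2.
Build 1: 0→12, due 15, tardiness 0
Build 3: 12→20, due 18, tardiness 2
Build 4: 20→26, due 7, tardiness 19
Build 5: 26→30, due 24, tardiness 6
Build 2: 30→32, due 30, tardiness 2
Sum = 0+2+19+6+2 = 29.
FIFO (arrival order): Build 1 Build 2 Build 3 Build 4 Build 5.
Build 1: 0→12, due 15, tardiness 0
Build 2: 12→14, due 30, tardiness 0
Build 3: 14→22, due 18, tardiness 4
Build 4: 22→28, due 7, tardiness 21
Build 5: 28→32, due 24, tardiness 8
Sum = 0+0+4+21+8 = 33.
Difference = 29 − 33 = -4.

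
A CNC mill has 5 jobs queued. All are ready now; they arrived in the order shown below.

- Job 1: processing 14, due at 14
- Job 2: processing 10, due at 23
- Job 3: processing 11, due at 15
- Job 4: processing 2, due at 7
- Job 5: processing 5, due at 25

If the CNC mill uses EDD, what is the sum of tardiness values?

45

EDD (increasing due date): Job 4 Job 1 Job 3 Job 2 Job 5.
Job 4: 0→2, due 7, tardiness 0
Job 1: 2→16, due 14, tardiness 2
Job 3: 16→27, due 15, tardiness 12
Job 2: 27→37, due 23, tardiness 14
Job 5: 37→42, due 25, tardiness 17
Sum = 0+2+12+14+17 = 45.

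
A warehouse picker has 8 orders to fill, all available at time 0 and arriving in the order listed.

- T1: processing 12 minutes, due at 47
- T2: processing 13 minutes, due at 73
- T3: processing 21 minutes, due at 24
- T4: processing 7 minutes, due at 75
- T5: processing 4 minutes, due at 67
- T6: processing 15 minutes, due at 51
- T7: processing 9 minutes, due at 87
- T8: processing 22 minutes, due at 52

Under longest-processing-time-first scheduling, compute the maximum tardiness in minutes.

36

LPT (decreasing processing time): T8 T3 T6 T2 T1 T7 T4 T5.
T8: 0→22, due 52, tardiness 0
T3: 22→43, due 24, tardiness 19
T6: 43→58, due 51, tardiness 7
T2: 58→71, due 73, tardiness 0
T1: 71→83, due 47, tardiness 36
T7: 83→92, due 87, tardiness 5
T4: 92→99, due 75, tardiness 24
T5: 99→103, due 67, tardiness 36
Maximum = 36.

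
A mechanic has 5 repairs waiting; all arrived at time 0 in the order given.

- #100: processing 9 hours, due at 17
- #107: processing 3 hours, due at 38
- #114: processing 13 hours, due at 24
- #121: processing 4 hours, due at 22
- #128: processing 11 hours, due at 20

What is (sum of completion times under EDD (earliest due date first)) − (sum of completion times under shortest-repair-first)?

EDD (increasing due date): #100 #128 #121 #114 #107.
#100: 0→9
#128: 9→20
#121: 20→24
#114: 24→37
#107: 37→40
Sum = 9+20+24+37+40 = 130.
SPT (increasing processing time): #107 #121 #100 #128 #114.
#107: 0→3
#121: 3→7
#100: 7→16
#128: 16→27
#114: 27→40
Sum = 3+7+16+27+40 = 93.
Difference = 130 − 93 = 37.

37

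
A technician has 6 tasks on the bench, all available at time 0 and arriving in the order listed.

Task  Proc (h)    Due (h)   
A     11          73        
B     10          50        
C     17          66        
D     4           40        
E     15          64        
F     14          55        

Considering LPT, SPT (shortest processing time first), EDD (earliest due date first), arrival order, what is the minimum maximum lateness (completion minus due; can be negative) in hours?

-2

LPT (decreasing processing time): C E F A B D.
C: 0→17, due 66, lateness -49
E: 17→32, due 64, lateness -32
F: 32→46, due 55, lateness -9
A: 46→57, due 73, lateness -16
B: 57→67, due 50, lateness 17
D: 67→71, due 40, lateness 31
Maximum = 31.
SPT (increasing processing time): D B A F E C.
D: 0→4, due 40, lateness -36
B: 4→14, due 50, lateness -36
A: 14→25, due 73, lateness -48
F: 25→39, due 55, lateness -16
E: 39→54, due 64, lateness -10
C: 54→71, due 66, lateness 5
Maximum = 5.
EDD (increasing due date): D B F E C A.
D: 0→4, due 40, lateness -36
B: 4→14, due 50, lateness -36
F: 14→28, due 55, lateness -27
E: 28→43, due 64, lateness -21
C: 43→60, due 66, lateness -6
A: 60→71, due 73, lateness -2
Maximum = -2.
FIFO (arrival order): A B C D E F.
A: 0→11, due 73, lateness -62
B: 11→21, due 50, lateness -29
C: 21→38, due 66, lateness -28
D: 38→42, due 40, lateness 2
E: 42→57, due 64, lateness -7
F: 57→71, due 55, lateness 16
Maximum = 16.
LPT 31, SPT 5, EDD -2, FIFO 16 → minimum -2.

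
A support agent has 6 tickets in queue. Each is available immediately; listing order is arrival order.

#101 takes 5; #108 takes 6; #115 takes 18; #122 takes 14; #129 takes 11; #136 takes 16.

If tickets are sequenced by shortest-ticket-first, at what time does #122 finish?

SPT (increasing processing time): #101 #108 #129 #122 #136 #115.
#101: 0→5
#108: 5→11
#129: 11→22
#122: 22→36

36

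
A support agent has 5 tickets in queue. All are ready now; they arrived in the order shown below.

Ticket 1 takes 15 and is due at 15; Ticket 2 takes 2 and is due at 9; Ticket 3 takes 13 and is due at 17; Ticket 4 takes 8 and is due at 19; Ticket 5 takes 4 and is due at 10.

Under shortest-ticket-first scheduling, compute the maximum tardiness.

27

SPT (increasing processing time): Ticket 2 Ticket 5 Ticket 4 Ticket 3 Ticket 1.
Ticket 2: 0→2, due 9, tardiness 0
Ticket 5: 2→6, due 10, tardiness 0
Ticket 4: 6→14, due 19, tardiness 0
Ticket 3: 14→27, due 17, tardiness 10
Ticket 1: 27→42, due 15, tardiness 27
Maximum = 27.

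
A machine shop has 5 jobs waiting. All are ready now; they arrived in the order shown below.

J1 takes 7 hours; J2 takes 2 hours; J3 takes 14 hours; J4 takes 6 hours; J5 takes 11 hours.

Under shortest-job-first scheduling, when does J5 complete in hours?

SPT (increasing processing time): J2 J4 J1 J5 J3.
J2: 0→2
J4: 2→8
J1: 8→15
J5: 15→26

26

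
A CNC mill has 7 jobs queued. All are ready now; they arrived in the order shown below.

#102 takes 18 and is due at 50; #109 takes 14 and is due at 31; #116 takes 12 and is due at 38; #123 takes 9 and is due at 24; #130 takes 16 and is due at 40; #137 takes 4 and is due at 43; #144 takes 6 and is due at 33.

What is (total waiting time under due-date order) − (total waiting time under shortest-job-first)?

EDD (increasing due date): #123 #109 #144 #116 #130 #137 #102.
#123: waits 0, runs 0→9
#109: waits 9, runs 9→23
#144: waits 23, runs 23→29
#116: waits 29, runs 29→41
#130: waits 41, runs 41→57
#137: waits 57, runs 57→61
#102: waits 61, runs 61→79
Sum = 0+9+23+29+41+57+61 = 220.
SPT (increasing processing time): #137 #144 #123 #116 #109 #130 #102.
#137: waits 0, runs 0→4
#144: waits 4, runs 4→10
#123: waits 10, runs 10→19
#116: waits 19, runs 19→31
#109: waits 31, runs 31→45
#130: waits 45, runs 45→61
#102: waits 61, runs 61→79
Sum = 0+4+10+19+31+45+61 = 170.
Difference = 220 − 170 = 50.

50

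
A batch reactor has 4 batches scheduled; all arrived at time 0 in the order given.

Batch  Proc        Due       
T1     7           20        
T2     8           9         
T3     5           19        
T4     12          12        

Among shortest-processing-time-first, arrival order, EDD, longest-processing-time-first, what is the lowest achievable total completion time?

SPT (increasing processing time): T3 T1 T2 T4.
T3: 0→5
T1: 5→12
T2: 12→20
T4: 20→32
Sum = 5+12+20+32 = 69.
FIFO (arrival order): T1 T2 T3 T4.
T1: 0→7
T2: 7→15
T3: 15→20
T4: 20→32
Sum = 7+15+20+32 = 74.
EDD (increasing due date): T2 T4 T3 T1.
T2: 0→8
T4: 8→20
T3: 20→25
T1: 25→32
Sum = 8+20+25+32 = 85.
LPT (decreasing processing time): T4 T2 T1 T3.
T4: 0→12
T2: 12→20
T1: 20→27
T3: 27→32
Sum = 12+20+27+32 = 91.
SPT 69, FIFO 74, EDD 85, LPT 91 → minimum 69.

69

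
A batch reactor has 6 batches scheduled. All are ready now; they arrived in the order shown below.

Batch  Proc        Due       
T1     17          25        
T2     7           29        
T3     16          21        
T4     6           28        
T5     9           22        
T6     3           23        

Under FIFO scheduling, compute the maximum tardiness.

35

FIFO (arrival order): T1 T2 T3 T4 T5 T6.
T1: 0→17, due 25, tardiness 0
T2: 17→24, due 29, tardiness 0
T3: 24→40, due 21, tardiness 19
T4: 40→46, due 28, tardiness 18
T5: 46→55, due 22, tardiness 33
T6: 55→58, due 23, tardiness 35
Maximum = 35.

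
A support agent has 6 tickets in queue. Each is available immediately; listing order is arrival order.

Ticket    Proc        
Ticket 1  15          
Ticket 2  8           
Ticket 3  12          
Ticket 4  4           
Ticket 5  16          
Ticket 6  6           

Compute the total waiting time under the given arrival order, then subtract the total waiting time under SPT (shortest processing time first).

60

FIFO (arrival order): Ticket 1 Ticket 2 Ticket 3 Ticket 4 Ticket 5 Ticket 6.
Ticket 1: waits 0, runs 0→15
Ticket 2: waits 15, runs 15→23
Ticket 3: waits 23, runs 23→35
Ticket 4: waits 35, runs 35→39
Ticket 5: waits 39, runs 39→55
Ticket 6: waits 55, runs 55→61
Sum = 0+15+23+35+39+55 = 167.
SPT (increasing processing time): Ticket 4 Ticket 6 Ticket 2 Ticket 3 Ticket 1 Ticket 5.
Ticket 4: waits 0, runs 0→4
Ticket 6: waits 4, runs 4→10
Ticket 2: waits 10, runs 10→18
Ticket 3: waits 18, runs 18→30
Ticket 1: waits 30, runs 30→45
Ticket 5: waits 45, runs 45→61
Sum = 0+4+10+18+30+45 = 107.
Difference = 167 − 107 = 60.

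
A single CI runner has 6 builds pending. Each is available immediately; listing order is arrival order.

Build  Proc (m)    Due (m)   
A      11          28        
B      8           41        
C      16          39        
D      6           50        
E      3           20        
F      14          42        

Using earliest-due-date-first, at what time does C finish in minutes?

30

EDD (increasing due date): E A C B F D.
E: 0→3
A: 3→14
C: 14→30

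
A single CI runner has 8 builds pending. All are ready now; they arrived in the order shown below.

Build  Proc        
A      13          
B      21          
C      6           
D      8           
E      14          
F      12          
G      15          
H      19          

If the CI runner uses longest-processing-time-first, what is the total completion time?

LPT (decreasing processing time): B H G E A F D C.
B: 0→21
H: 21→40
G: 40→55
E: 55→69
A: 69→82
F: 82→94
D: 94→102
C: 102→108
Sum = 21+40+55+69+82+94+102+108 = 571.

571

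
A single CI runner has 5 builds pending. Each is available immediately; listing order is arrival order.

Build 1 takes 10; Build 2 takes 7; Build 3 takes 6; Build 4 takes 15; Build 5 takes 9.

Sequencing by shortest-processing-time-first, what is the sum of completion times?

120

SPT (increasing processing time): Build 3 Build 2 Build 5 Build 1 Build 4.
Build 3: 0→6
Build 2: 6→13
Build 5: 13→22
Build 1: 22→32
Build 4: 32→47
Sum = 6+13+22+32+47 = 120.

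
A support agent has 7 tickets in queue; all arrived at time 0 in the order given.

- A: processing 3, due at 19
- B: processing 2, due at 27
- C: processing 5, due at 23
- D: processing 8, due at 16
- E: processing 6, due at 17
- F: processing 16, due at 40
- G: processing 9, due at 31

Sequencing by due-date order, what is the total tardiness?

11

EDD (increasing due date): D E A C B G F.
D: 0→8, due 16, tardiness 0
E: 8→14, due 17, tardiness 0
A: 14→17, due 19, tardiness 0
C: 17→22, due 23, tardiness 0
B: 22→24, due 27, tardiness 0
G: 24→33, due 31, tardiness 2
F: 33→49, due 40, tardiness 9
Sum = 0+0+0+0+0+2+9 = 11.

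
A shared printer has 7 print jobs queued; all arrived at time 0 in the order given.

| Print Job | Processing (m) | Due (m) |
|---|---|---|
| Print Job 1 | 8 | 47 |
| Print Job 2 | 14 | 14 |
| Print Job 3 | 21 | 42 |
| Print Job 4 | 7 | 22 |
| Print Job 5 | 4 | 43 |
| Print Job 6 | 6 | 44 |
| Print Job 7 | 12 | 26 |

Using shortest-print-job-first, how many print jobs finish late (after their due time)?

SPT (increasing processing time): Print Job 5 Print Job 6 Print Job 4 Print Job 1 Print Job 7 Print Job 2 Print Job 3.
Print Job 5: 0→4, due 43, tardiness 0
Print Job 6: 4→10, due 44, tardiness 0
Print Job 4: 10→17, due 22, tardiness 0
Print Job 1: 17→25, due 47, tardiness 0
Print Job 7: 25→37, due 26, tardiness 11
Print Job 2: 37→51, due 14, tardiness 37
Print Job 3: 51→72, due 42, tardiness 30
Late print jobs: 3.

3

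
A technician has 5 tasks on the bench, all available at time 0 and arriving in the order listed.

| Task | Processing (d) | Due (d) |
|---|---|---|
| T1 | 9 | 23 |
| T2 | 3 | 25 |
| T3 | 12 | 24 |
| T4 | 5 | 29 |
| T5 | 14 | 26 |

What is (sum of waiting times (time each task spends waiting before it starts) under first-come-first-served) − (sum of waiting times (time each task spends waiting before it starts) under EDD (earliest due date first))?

-18

FIFO (arrival order): T1 T2 T3 T4 T5.
T1: waits 0, runs 0→9
T2: waits 9, runs 9→12
T3: waits 12, runs 12→24
T4: waits 24, runs 24→29
T5: waits 29, runs 29→43
Sum = 0+9+12+24+29 = 74.
EDD (increasing due date): T1 T3 T2 T5 T4.
T1: waits 0, runs 0→9
T3: waits 9, runs 9→21
T2: waits 21, runs 21→24
T5: waits 24, runs 24→38
T4: waits 38, runs 38→43
Sum = 0+9+21+24+38 = 92.
Difference = 74 − 92 = -18.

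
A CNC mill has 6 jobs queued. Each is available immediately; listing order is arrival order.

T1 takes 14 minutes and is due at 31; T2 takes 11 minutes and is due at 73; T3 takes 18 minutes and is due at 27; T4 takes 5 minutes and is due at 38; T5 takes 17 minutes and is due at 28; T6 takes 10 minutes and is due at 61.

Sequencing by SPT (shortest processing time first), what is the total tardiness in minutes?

86

SPT (increasing processing time): T4 T6 T2 T1 T5 T3.
T4: 0→5, due 38, tardiness 0
T6: 5→15, due 61, tardiness 0
T2: 15→26, due 73, tardiness 0
T1: 26→40, due 31, tardiness 9
T5: 40→57, due 28, tardiness 29
T3: 57→75, due 27, tardiness 48
Sum = 0+0+0+9+29+48 = 86.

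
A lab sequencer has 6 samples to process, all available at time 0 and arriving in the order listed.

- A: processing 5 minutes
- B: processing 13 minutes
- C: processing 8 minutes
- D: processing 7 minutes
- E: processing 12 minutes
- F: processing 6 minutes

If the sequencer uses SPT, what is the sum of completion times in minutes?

SPT (increasing processing time): A F D C E B.
A: 0→5
F: 5→11
D: 11→18
C: 18→26
E: 26→38
B: 38→51
Sum = 5+11+18+26+38+51 = 149.

149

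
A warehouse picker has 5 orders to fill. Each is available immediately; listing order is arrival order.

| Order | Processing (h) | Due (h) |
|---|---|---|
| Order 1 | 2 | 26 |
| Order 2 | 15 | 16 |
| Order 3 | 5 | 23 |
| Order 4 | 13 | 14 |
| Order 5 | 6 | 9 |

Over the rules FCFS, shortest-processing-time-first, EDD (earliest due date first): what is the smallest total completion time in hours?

FIFO (arrival order): Order 1 Order 2 Order 3 Order 4 Order 5.
Order 1: 0→2
Order 2: 2→17
Order 3: 17→22
Order 4: 22→35
Order 5: 35→41
Sum = 2+17+22+35+41 = 117.
SPT (increasing processing time): Order 1 Order 3 Order 5 Order 4 Order 2.
Order 1: 0→2
Order 3: 2→7
Order 5: 7→13
Order 4: 13→26
Order 2: 26→41
Sum = 2+7+13+26+41 = 89.
EDD (increasing due date): Order 5 Order 4 Order 2 Order 3 Order 1.
Order 5: 0→6
Order 4: 6→19
Order 2: 19→34
Order 3: 34→39
Order 1: 39→41
Sum = 6+19+34+39+41 = 139.
FIFO 117, SPT 89, EDD 139 → minimum 89.

89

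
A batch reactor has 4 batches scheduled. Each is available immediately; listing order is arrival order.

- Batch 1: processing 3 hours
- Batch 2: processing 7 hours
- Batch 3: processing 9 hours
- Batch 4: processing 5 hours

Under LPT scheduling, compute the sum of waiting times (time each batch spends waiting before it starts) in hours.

LPT (decreasing processing time): Batch 3 Batch 2 Batch 4 Batch 1.
Batch 3: waits 0, runs 0→9
Batch 2: waits 9, runs 9→16
Batch 4: waits 16, runs 16→21
Batch 1: waits 21, runs 21→24
Sum = 0+9+16+21 = 46.

46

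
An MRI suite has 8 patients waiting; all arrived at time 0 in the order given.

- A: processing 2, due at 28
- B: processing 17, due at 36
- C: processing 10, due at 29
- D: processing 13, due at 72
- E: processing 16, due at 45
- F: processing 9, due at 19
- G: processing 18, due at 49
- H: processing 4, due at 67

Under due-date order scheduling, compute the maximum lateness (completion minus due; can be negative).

EDD (increasing due date): F A C B E G H D.
F: 0→9, due 19, lateness -10
A: 9→11, due 28, lateness -17
C: 11→21, due 29, lateness -8
B: 21→38, due 36, lateness 2
E: 38→54, due 45, lateness 9
G: 54→72, due 49, lateness 23
H: 72→76, due 67, lateness 9
D: 76→89, due 72, lateness 17
Maximum = 23.

23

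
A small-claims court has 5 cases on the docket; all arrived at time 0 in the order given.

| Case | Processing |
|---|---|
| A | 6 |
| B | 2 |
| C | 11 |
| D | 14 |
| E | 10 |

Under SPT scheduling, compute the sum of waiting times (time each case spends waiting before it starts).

SPT (increasing processing time): B A E C D.
B: waits 0, runs 0→2
A: waits 2, runs 2→8
E: waits 8, runs 8→18
C: waits 18, runs 18→29
D: waits 29, runs 29→43
Sum = 0+2+8+18+29 = 57.

57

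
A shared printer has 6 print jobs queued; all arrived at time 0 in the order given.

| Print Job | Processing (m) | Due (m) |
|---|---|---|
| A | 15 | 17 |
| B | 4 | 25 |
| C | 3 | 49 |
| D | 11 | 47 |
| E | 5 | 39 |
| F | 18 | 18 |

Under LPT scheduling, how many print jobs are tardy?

LPT (decreasing processing time): F A D E B C.
F: 0→18, due 18, tardiness 0
A: 18→33, due 17, tardiness 16
D: 33→44, due 47, tardiness 0
E: 44→49, due 39, tardiness 10
B: 49→53, due 25, tardiness 28
C: 53→56, due 49, tardiness 7
Late print jobs: 4.

4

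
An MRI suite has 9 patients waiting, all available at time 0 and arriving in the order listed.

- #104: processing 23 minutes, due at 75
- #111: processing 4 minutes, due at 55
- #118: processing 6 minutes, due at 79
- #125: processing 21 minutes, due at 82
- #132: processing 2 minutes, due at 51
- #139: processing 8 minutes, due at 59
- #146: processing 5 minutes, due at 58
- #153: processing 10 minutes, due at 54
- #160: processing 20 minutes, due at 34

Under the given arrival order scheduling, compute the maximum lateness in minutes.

FIFO (arrival order): #104 #111 #118 #125 #132 #139 #146 #153 #160.
#104: 0→23, due 75, lateness -52
#111: 23→27, due 55, lateness -28
#118: 27→33, due 79, lateness -46
#125: 33→54, due 82, lateness -28
#132: 54→56, due 51, lateness 5
#139: 56→64, due 59, lateness 5
#146: 64→69, due 58, lateness 11
#153: 69→79, due 54, lateness 25
#160: 79→99, due 34, lateness 65
Maximum = 65.

65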